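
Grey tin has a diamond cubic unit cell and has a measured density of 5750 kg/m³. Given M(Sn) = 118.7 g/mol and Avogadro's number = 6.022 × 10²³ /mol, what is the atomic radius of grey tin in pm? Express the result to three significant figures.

141 pm

For a diamond cubic cell (Z = 8), a³ = Z·M/(N_A·ρ) = 8 × 118.7 / (6.022 × 10²³ × 5.750) = 2.742 × 10^-22 cm³, so a = 6.497 × 10^-8 cm = 649.7 pm.
Nearest neighbors lie along the body diagonal with √3·a = 8r, so r = 0.2165 × a = 141 pm.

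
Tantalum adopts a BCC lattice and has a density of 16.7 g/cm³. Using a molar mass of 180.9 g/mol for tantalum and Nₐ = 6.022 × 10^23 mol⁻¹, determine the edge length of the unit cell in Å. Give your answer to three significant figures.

With Z = 2 atoms per BCC cell, a³ = Z·M/(N_A·ρ) = 2 × 180.9 / (6.022 × 10²³ × 16.70 g/cm³) = 3.598 × 10^-23 cm³.
a = (3.598 × 10^-23)^(1/3) = 3.301 × 10^-8 cm = 3.30 Å.

3.30 Å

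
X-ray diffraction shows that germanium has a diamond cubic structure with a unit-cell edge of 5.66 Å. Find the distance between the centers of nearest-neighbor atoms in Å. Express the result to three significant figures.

2.45 Å

In a diamond cubic structure, nearest neighbors lie along the body diagonal with √3·a = 8r; the nearest-neighbor distance equals 2r = 0.4330·a.
d = 0.4330 × 5.66 = 2.45 Å.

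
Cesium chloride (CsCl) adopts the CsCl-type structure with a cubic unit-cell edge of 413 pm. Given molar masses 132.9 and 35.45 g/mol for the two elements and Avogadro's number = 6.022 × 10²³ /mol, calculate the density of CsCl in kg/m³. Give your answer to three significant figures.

The CsCl-type structure contains Z = 1 formula unit per cell; M(CsCl) = 132.9 + 35.45 = 168.35 g/mol.
a³ = (4.130 × 10^-8 cm)³ = 7.044 × 10^-23 cm³.
ρ = 1 × 168.35 / (6.022 × 10²³ × 7.044 × 10^-23) = 3.968 g/cm³ = 3970 kg/m³.

3970 kg/m³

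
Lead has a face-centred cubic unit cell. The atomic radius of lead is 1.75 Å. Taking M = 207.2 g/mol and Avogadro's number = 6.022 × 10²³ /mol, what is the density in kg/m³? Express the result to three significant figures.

In an FCC lattice, atoms touch along the face diagonal, so √2·a = 4r, giving a = 4.950 Å = 4.950 × 10^-8 cm.
With Z = 4, ρ = Z·M/(N_A·a³) = 4 × 207.2 / (6.022 × 10²³ × 1.213 × 10^-22) = 11.35 g/cm³ = 11300 kg/m³.

11300 kg/m³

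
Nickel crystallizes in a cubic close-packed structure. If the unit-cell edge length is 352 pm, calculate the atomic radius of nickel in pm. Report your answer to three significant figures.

124 pm

In an FCC lattice, atoms touch along the face diagonal, so √2·a = 4r.
r = √2·a/4 = 1.4142 × 352 / 4 = 124 pm.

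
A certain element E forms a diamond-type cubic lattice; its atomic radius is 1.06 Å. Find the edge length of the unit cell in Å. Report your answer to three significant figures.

In a diamond cubic lattice, nearest neighbors lie along the body diagonal with √3·a = 8r.
a = 8r/√3 = 8 × 1.06 / 1.7321 = 4.90 Å.

4.90 Å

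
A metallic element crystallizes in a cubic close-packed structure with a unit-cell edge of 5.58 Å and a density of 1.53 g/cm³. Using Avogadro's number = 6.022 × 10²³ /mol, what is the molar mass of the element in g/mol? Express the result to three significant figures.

An FCC cell has Z = 4 atoms; a = 5.580 × 10^-8 cm.
M = ρ·N_A·a³/Z = 1.53 × 6.022 × 10²³ × 1.737 × 10^-22 / 4 = 40.0 g/mol.

40.0 g/mol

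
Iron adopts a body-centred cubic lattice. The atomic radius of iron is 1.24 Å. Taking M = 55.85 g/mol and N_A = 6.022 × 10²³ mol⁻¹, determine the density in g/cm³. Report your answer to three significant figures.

In a BCC lattice, atoms touch along the body diagonal, so √3·a = 4r, giving a = 2.864 Å = 2.864 × 10^-8 cm.
With Z = 2, ρ = Z·M/(N_A·a³) = 2 × 55.85 / (6.022 × 10²³ × 2.348 × 10^-23) = 7.899 g/cm³.

7.90 g/cm³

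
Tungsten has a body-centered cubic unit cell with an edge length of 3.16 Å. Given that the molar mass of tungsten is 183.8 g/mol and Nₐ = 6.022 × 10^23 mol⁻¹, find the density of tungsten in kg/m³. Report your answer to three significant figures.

19300 kg/m³

A BCC unit cell contains Z = 2 atoms.
Cell volume: a³ = (3.16 Å)³ = (3.160 × 10^-8 cm)³ = 3.155 × 10^-23 cm³.
ρ = Z·M/(N_A·a³) = 2 × 183.8 / (6.022 × 10²³ × 3.155 × 10^-23) = 19.35 g/cm³ = 19300 kg/m³.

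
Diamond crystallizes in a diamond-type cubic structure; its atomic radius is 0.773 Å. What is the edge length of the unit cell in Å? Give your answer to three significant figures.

In a diamond cubic lattice, nearest neighbors lie along the body diagonal with √3·a = 8r.
a = 8r/√3 = 8 × 0.773 / 1.7321 = 3.57 Å.

3.57 Å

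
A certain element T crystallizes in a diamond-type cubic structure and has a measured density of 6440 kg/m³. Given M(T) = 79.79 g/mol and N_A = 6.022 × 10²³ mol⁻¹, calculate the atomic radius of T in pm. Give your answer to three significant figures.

119 pm

For a diamond cubic cell (Z = 8), a³ = Z·M/(N_A·ρ) = 8 × 79.79 / (6.022 × 10²³ × 6.440) = 1.646 × 10^-22 cm³, so a = 5.480 × 10^-8 cm = 548.0 pm.
Nearest neighbors lie along the body diagonal with √3·a = 8r, so r = 0.2165 × a = 119 pm.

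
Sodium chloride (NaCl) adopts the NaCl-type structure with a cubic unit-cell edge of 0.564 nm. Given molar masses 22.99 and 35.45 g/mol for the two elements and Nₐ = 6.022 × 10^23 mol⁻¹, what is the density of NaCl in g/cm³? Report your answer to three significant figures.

2.16 g/cm³

The NaCl-type structure contains Z = 4 formula units per cell; M(NaCl) = 22.99 + 35.45 = 58.44 g/mol.
a³ = (5.640 × 10^-8 cm)³ = 1.794 × 10^-22 cm³.
ρ = 4 × 58.44 / (6.022 × 10²³ × 1.794 × 10^-22) = 2.164 g/cm³.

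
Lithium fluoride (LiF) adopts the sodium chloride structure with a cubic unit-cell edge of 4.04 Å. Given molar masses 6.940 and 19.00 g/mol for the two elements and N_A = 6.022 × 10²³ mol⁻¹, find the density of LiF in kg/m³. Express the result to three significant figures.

2610 kg/m³

The sodium chloride structure contains Z = 4 formula units per cell; M(LiF) = 6.940 + 19.00 = 25.94 g/mol.
a³ = (4.040 × 10^-8 cm)³ = 6.594 × 10^-23 cm³.
ρ = 4 × 25.94 / (6.022 × 10²³ × 6.594 × 10^-23) = 2.613 g/cm³ = 2610 kg/m³.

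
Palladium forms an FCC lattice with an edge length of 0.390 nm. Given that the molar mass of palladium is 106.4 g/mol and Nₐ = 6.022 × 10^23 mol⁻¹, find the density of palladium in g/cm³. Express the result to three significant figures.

An FCC unit cell contains Z = 4 atoms.
Cell volume: a³ = (0.390 nm)³ = (3.900 × 10^-8 cm)³ = 5.932 × 10^-23 cm³.
ρ = Z·M/(N_A·a³) = 4 × 106.4 / (6.022 × 10²³ × 5.932 × 10^-23) = 11.91 g/cm³.

11.9 g/cm³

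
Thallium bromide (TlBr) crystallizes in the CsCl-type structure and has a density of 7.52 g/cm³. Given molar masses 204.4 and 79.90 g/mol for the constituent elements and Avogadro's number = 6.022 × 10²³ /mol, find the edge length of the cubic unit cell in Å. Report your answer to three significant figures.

M(TlBr) = 284.3 g/mol; Z = 1 formula unit per cell.
a³ = Z·M/(N_A·ρ) = 1 × 284.3 / (6.022 × 10²³ × 7.52) = 6.278 × 10^-23 cm³, so a = 3.974 × 10^-8 cm = 3.97 Å.

3.97 Å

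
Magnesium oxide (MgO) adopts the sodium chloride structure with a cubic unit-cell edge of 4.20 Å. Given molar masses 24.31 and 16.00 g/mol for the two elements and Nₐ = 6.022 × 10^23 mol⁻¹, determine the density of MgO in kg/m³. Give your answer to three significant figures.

3610 kg/m³

The sodium chloride structure contains Z = 4 formula units per cell; M(MgO) = 24.31 + 16.00 = 40.31 g/mol.
a³ = (4.200 × 10^-8 cm)³ = 7.409 × 10^-23 cm³.
ρ = 4 × 40.31 / (6.022 × 10²³ × 7.409 × 10^-23) = 3.614 g/cm³ = 3610 kg/m³.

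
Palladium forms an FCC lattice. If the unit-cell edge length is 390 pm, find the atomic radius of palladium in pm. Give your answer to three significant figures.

In an FCC lattice, atoms touch along the face diagonal, so √2·a = 4r.
r = √2·a/4 = 1.4142 × 390 / 4 = 138 pm.

138 pm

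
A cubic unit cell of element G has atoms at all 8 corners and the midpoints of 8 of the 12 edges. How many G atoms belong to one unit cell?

3

Corner atoms are shared by 8 cells (1/8 each), edge atoms by 4 (1/4 each).
Net atoms = 8 × 1/8 + 8 × 1/4 = 1 + 2 = 3.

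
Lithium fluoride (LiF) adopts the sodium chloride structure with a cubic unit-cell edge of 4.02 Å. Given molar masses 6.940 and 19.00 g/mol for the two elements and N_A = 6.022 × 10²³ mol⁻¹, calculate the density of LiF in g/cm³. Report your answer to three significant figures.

2.65 g/cm³

The sodium chloride structure contains Z = 4 formula units per cell; M(LiF) = 6.940 + 19.00 = 25.94 g/mol.
a³ = (4.020 × 10^-8 cm)³ = 6.496 × 10^-23 cm³.
ρ = 4 × 25.94 / (6.022 × 10²³ × 6.496 × 10^-23) = 2.652 g/cm³.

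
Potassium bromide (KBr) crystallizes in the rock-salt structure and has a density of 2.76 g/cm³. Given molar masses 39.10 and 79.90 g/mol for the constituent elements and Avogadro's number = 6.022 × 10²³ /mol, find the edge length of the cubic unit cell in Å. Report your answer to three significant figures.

6.59 Å

M(KBr) = 119.0 g/mol; Z = 4 formula units per cell.
a³ = Z·M/(N_A·ρ) = 4 × 119.0 / (6.022 × 10²³ × 2.76) = 2.864 × 10^-22 cm³, so a = 6.592 × 10^-8 cm = 6.59 Å.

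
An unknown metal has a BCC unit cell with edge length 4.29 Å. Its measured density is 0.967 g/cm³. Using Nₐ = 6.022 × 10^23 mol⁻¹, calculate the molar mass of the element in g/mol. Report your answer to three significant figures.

23.0 g/mol

A BCC cell has Z = 2 atoms; a = 4.290 × 10^-8 cm.
M = ρ·N_A·a³/Z = 0.967 × 6.022 × 10²³ × 7.895 × 10^-23 / 2 = 23.0 g/mol.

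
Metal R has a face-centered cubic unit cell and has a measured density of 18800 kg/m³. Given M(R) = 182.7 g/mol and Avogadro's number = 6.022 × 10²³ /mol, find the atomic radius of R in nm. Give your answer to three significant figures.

For an FCC cell (Z = 4), a³ = Z·M/(N_A·ρ) = 4 × 182.7 / (6.022 × 10²³ × 18.80) = 6.455 × 10^-23 cm³, so a = 4.011 × 10^-8 cm = 0.4011 nm.
Atoms touch along the face diagonal, so √2·a = 4r, so r = 0.3536 × a = 0.142 nm.

0.142 nm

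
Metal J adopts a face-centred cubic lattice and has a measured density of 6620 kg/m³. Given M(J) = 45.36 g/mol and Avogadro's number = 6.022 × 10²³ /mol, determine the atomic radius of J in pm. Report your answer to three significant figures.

For an FCC cell (Z = 4), a³ = Z·M/(N_A·ρ) = 4 × 45.36 / (6.022 × 10²³ × 6.620) = 4.551 × 10^-23 cm³, so a = 3.570 × 10^-8 cm = 357.0 pm.
Atoms touch along the face diagonal, so √2·a = 4r, so r = 0.3536 × a = 126 pm.

126 pm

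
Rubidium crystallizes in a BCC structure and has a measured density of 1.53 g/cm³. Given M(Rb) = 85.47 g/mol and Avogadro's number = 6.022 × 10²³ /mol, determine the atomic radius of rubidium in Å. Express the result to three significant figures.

2.47 Å

For a BCC cell (Z = 2), a³ = Z·M/(N_A·ρ) = 2 × 85.47 / (6.022 × 10²³ × 1.530) = 1.855 × 10^-22 cm³, so a = 5.703 × 10^-8 cm = 5.703 Å.
Atoms touch along the body diagonal, so √3·a = 4r, so r = 0.4330 × a = 2.47 Å.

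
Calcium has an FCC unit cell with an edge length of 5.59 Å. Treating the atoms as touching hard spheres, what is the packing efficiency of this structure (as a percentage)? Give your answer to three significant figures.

74.0%

In an FCC lattice atoms touch along the face diagonal, so √2·a = 4r, so r = 0.3536a = 1.976 Å.
Packing fraction = Z·(4/3)πr³ / a³ = 4 × (4/3)π × (1.976)³ / (5.59)³ = 0.7405 = 74.0%.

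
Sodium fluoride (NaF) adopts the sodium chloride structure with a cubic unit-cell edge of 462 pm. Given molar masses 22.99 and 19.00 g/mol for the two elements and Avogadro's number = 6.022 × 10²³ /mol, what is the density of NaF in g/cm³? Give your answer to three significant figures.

The sodium chloride structure contains Z = 4 formula units per cell; M(NaF) = 22.99 + 19.00 = 41.99 g/mol.
a³ = (4.620 × 10^-8 cm)³ = 9.861 × 10^-23 cm³.
ρ = 4 × 41.99 / (6.022 × 10²³ × 9.861 × 10^-23) = 2.828 g/cm³.

2.83 g/cm³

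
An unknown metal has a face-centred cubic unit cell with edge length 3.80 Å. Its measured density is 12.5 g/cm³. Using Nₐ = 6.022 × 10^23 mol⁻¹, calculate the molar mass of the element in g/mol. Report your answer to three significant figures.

An FCC cell has Z = 4 atoms; a = 3.800 × 10^-8 cm.
M = ρ·N_A·a³/Z = 12.5 × 6.022 × 10²³ × 5.487 × 10^-23 / 4 = 103 g/mol.

103 g/mol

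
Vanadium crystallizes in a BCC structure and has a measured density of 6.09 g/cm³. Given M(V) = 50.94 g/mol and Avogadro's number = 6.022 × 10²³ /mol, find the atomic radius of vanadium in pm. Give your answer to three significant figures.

For a BCC cell (Z = 2), a³ = Z·M/(N_A·ρ) = 2 × 50.94 / (6.022 × 10²³ × 6.090) = 2.778 × 10^-23 cm³, so a = 3.029 × 10^-8 cm = 302.9 pm.
Atoms touch along the body diagonal, so √3·a = 4r, so r = 0.4330 × a = 131 pm.

131 pm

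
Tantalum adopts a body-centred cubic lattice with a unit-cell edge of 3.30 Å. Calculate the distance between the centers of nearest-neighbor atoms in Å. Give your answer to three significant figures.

2.86 Å

In a BCC structure, atoms touch along the body diagonal, so √3·a = 4r; the nearest-neighbor distance equals 2r = 0.8660·a.
d = 0.8660 × 3.30 = 2.86 Å.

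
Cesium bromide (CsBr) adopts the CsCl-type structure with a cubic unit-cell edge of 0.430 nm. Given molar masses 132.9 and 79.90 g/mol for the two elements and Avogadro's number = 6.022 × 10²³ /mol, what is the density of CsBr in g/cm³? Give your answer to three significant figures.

4.44 g/cm³

The CsCl-type structure contains Z = 1 formula unit per cell; M(CsBr) = 132.9 + 79.90 = 212.8 g/mol.
a³ = (4.300 × 10^-8 cm)³ = 7.951 × 10^-23 cm³.
ρ = 1 × 212.8 / (6.022 × 10²³ × 7.951 × 10^-23) = 4.445 g/cm³.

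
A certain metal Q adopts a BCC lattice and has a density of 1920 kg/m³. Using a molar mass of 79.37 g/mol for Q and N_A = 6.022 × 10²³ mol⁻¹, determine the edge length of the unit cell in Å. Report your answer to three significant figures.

5.16 Å

With Z = 2 atoms per BCC cell, a³ = Z·M/(N_A·ρ) = 2 × 79.37 / (6.022 × 10²³ × 1.920 g/cm³) = 1.373 × 10^-22 cm³.
a = (1.373 × 10^-22)^(1/3) = 5.159 × 10^-8 cm = 5.16 Å.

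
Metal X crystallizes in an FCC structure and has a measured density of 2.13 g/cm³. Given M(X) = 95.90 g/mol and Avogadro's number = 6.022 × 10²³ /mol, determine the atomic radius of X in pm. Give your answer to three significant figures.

For an FCC cell (Z = 4), a³ = Z·M/(N_A·ρ) = 4 × 95.90 / (6.022 × 10²³ × 2.130) = 2.991 × 10^-22 cm³, so a = 6.687 × 10^-8 cm = 668.7 pm.
Atoms touch along the face diagonal, so √2·a = 4r, so r = 0.3536 × a = 236 pm.

236 pm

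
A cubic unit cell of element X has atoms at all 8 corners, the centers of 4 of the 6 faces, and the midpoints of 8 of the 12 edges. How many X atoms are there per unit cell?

5

Corner atoms are shared by 8 cells (1/8 each), face atoms by 2 (1/2 each), edge atoms by 4 (1/4 each).
Net atoms = 8 × 1/8 + 4 × 1/2 + 8 × 1/4 = 1 + 2 + 2 = 5.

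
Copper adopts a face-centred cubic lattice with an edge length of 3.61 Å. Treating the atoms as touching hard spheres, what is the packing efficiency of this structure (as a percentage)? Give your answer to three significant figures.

74.0%

In an FCC lattice atoms touch along the face diagonal, so √2·a = 4r, so r = 0.3536a = 1.276 Å.
Packing fraction = Z·(4/3)πr³ / a³ = 4 × (4/3)π × (1.276)³ / (3.61)³ = 0.7405 = 74.0%.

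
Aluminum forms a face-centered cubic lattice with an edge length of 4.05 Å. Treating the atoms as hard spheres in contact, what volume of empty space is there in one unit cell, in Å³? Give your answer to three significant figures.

17.2 Å³

In an FCC lattice atoms touch along the face diagonal, so √2·a = 4r, so r = 0.3536a = 1.432 Å.
V_cell = a³ = 66.43 Å³; V_atoms = 4 × (4/3)πr³ = 49.19 Å³.
Empty space = 66.43 − 49.19 = 17.2 Å³.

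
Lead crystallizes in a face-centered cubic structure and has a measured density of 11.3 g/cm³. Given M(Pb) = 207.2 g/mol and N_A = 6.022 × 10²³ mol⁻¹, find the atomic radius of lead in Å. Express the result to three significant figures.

For an FCC cell (Z = 4), a³ = Z·M/(N_A·ρ) = 4 × 207.2 / (6.022 × 10²³ × 11.30) = 1.218 × 10^-22 cm³, so a = 4.957 × 10^-8 cm = 4.957 Å.
Atoms touch along the face diagonal, so √2·a = 4r, so r = 0.3536 × a = 1.75 Å.

1.75 Å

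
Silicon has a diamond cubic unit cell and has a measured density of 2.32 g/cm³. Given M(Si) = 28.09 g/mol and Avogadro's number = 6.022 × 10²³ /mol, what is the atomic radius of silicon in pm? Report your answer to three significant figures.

For a diamond cubic cell (Z = 8), a³ = Z·M/(N_A·ρ) = 8 × 28.09 / (6.022 × 10²³ × 2.320) = 1.608 × 10^-22 cm³, so a = 5.438 × 10^-8 cm = 543.8 pm.
Nearest neighbors lie along the body diagonal with √3·a = 8r, so r = 0.2165 × a = 118 pm.

118 pm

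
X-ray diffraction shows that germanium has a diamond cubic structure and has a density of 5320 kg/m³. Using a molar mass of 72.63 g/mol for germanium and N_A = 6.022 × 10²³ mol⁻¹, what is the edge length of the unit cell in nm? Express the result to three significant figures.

0.566 nm

With Z = 8 atoms per diamond cubic cell, a³ = Z·M/(N_A·ρ) = 8 × 72.63 / (6.022 × 10²³ × 5.320 g/cm³) = 1.814 × 10^-22 cm³.
a = (1.814 × 10^-22)^(1/3) = 5.660 × 10^-8 cm = 0.566 nm.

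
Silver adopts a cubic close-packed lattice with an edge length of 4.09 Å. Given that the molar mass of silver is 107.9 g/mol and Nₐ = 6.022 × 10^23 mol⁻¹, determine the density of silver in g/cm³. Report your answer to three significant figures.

10.5 g/cm³

An FCC unit cell contains Z = 4 atoms.
Cell volume: a³ = (4.09 Å)³ = (4.090 × 10^-8 cm)³ = 6.842 × 10^-23 cm³.
ρ = Z·M/(N_A·a³) = 4 × 107.9 / (6.022 × 10²³ × 6.842 × 10^-23) = 10.48 g/cm³.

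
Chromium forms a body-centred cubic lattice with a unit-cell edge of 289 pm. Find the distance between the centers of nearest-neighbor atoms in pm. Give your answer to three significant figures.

In a BCC structure, atoms touch along the body diagonal, so √3·a = 4r; the nearest-neighbor distance equals 2r = 0.8660·a.
d = 0.8660 × 289 = 250 pm.

250 pm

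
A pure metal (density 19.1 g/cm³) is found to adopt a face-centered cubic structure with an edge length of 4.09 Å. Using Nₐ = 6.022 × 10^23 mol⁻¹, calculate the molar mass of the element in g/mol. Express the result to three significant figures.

An FCC cell has Z = 4 atoms; a = 4.090 × 10^-8 cm.
M = ρ·N_A·a³/Z = 19.1 × 6.022 × 10²³ × 6.842 × 10^-23 / 4 = 197 g/mol.

197 g/mol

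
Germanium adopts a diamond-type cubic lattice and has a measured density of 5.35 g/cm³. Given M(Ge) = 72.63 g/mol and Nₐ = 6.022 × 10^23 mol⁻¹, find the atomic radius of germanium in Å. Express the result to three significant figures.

1.22 Å

For a diamond cubic cell (Z = 8), a³ = Z·M/(N_A·ρ) = 8 × 72.63 / (6.022 × 10²³ × 5.350) = 1.803 × 10^-22 cm³, so a = 5.650 × 10^-8 cm = 5.650 Å.
Nearest neighbors lie along the body diagonal with √3·a = 8r, so r = 0.2165 × a = 1.22 Å.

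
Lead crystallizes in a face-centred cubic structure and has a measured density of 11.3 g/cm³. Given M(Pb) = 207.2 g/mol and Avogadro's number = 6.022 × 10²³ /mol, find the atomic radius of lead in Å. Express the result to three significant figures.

For an FCC cell (Z = 4), a³ = Z·M/(N_A·ρ) = 4 × 207.2 / (6.022 × 10²³ × 11.30) = 1.218 × 10^-22 cm³, so a = 4.957 × 10^-8 cm = 4.957 Å.
Atoms touch along the face diagonal, so √2·a = 4r, so r = 0.3536 × a = 1.75 Å.

1.75 Å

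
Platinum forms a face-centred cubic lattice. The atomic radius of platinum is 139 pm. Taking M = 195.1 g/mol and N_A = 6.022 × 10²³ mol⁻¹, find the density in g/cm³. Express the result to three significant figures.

In an FCC lattice, atoms touch along the face diagonal, so √2·a = 4r, giving a = 393.2 pm = 3.932 × 10^-8 cm.
With Z = 4, ρ = Z·M/(N_A·a³) = 4 × 195.1 / (6.022 × 10²³ × 6.077 × 10^-23) = 21.33 g/cm³.

21.3 g/cm³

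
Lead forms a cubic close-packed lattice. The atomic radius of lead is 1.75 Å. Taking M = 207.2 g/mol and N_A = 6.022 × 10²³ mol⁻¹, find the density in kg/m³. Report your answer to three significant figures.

In an FCC lattice, atoms touch along the face diagonal, so √2·a = 4r, giving a = 4.950 Å = 4.950 × 10^-8 cm.
With Z = 4, ρ = Z·M/(N_A·a³) = 4 × 207.2 / (6.022 × 10²³ × 1.213 × 10^-22) = 11.35 g/cm³ = 11300 kg/m³.

11300 kg/m³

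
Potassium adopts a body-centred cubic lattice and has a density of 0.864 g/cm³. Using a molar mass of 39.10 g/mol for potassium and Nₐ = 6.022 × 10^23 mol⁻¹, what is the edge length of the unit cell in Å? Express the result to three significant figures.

With Z = 2 atoms per BCC cell, a³ = Z·M/(N_A·ρ) = 2 × 39.10 / (6.022 × 10²³ × 0.8640 g/cm³) = 1.503 × 10^-22 cm³.
a = (1.503 × 10^-22)^(1/3) = 5.317 × 10^-8 cm = 5.32 Å.

5.32 Å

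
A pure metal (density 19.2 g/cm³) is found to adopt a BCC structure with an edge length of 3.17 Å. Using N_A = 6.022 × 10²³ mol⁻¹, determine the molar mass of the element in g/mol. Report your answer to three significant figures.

A BCC cell has Z = 2 atoms; a = 3.170 × 10^-8 cm.
M = ρ·N_A·a³/Z = 19.2 × 6.022 × 10²³ × 3.186 × 10^-23 / 2 = 184 g/mol.

184 g/mol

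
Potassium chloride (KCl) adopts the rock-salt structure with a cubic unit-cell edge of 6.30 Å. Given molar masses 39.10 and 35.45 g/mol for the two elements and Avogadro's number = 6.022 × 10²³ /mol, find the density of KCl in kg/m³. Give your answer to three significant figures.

The rock-salt structure contains Z = 4 formula units per cell; M(KCl) = 39.10 + 35.45 = 74.55 g/mol.
a³ = (6.300 × 10^-8 cm)³ = 2.500 × 10^-22 cm³.
ρ = 4 × 74.55 / (6.022 × 10²³ × 2.500 × 10^-22) = 1.980 g/cm³ = 1980 kg/m³.

1980 kg/m³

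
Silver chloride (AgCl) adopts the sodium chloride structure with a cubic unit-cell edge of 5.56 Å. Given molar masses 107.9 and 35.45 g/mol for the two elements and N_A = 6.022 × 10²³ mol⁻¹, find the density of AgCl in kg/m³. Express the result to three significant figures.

The sodium chloride structure contains Z = 4 formula units per cell; M(AgCl) = 107.9 + 35.45 = 143.35 g/mol.
a³ = (5.560 × 10^-8 cm)³ = 1.719 × 10^-22 cm³.
ρ = 4 × 143.35 / (6.022 × 10²³ × 1.719 × 10^-22) = 5.540 g/cm³ = 5540 kg/m³.

5540 kg/m³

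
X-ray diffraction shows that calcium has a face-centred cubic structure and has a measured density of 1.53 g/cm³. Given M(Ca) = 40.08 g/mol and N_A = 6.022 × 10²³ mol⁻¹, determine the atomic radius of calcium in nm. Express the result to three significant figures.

0.197 nm

For an FCC cell (Z = 4), a³ = Z·M/(N_A·ρ) = 4 × 40.08 / (6.022 × 10²³ × 1.530) = 1.740 × 10^-22 cm³, so a = 5.583 × 10^-8 cm = 0.5583 nm.
Atoms touch along the face diagonal, so √2·a = 4r, so r = 0.3536 × a = 0.197 nm.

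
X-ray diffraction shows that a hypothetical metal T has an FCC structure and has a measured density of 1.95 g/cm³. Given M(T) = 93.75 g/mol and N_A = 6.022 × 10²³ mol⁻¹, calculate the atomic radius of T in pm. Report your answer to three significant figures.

For an FCC cell (Z = 4), a³ = Z·M/(N_A·ρ) = 4 × 93.75 / (6.022 × 10²³ × 1.950) = 3.193 × 10^-22 cm³, so a = 6.835 × 10^-8 cm = 683.5 pm.
Atoms touch along the face diagonal, so √2·a = 4r, so r = 0.3536 × a = 242 pm.

242 pm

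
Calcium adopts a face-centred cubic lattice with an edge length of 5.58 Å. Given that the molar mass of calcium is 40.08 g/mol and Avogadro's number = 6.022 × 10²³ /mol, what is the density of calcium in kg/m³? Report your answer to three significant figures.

1530 kg/m³

An FCC unit cell contains Z = 4 atoms.
Cell volume: a³ = (5.58 Å)³ = (5.580 × 10^-8 cm)³ = 1.737 × 10^-22 cm³.
ρ = Z·M/(N_A·a³) = 4 × 40.08 / (6.022 × 10²³ × 1.737 × 10^-22) = 1.532 g/cm³ = 1530 kg/m³.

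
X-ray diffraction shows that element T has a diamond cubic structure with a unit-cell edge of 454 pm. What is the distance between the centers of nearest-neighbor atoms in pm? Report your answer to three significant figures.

197 pm

In a diamond cubic structure, nearest neighbors lie along the body diagonal with √3·a = 8r; the nearest-neighbor distance equals 2r = 0.4330·a.
d = 0.4330 × 454 = 197 pm.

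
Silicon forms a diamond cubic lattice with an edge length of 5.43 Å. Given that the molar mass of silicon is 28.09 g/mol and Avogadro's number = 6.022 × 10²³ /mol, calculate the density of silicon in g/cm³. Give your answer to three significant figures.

A diamond cubic unit cell contains Z = 8 atoms.
Cell volume: a³ = (5.43 Å)³ = (5.430 × 10^-8 cm)³ = 1.601 × 10^-22 cm³.
ρ = Z·M/(N_A·a³) = 8 × 28.09 / (6.022 × 10²³ × 1.601 × 10^-22) = 2.331 g/cm³.

2.33 g/cm³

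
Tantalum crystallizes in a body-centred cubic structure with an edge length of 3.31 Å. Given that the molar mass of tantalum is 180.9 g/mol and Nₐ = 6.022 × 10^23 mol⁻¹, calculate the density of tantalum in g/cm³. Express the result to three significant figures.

A BCC unit cell contains Z = 2 atoms.
Cell volume: a³ = (3.31 Å)³ = (3.310 × 10^-8 cm)³ = 3.626 × 10^-23 cm³.
ρ = Z·M/(N_A·a³) = 2 × 180.9 / (6.022 × 10²³ × 3.626 × 10^-23) = 16.57 g/cm³.

16.6 g/cm³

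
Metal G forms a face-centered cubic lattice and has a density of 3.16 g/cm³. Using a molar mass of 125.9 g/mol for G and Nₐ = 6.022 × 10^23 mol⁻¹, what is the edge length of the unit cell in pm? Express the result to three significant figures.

642 pm

With Z = 4 atoms per FCC cell, a³ = Z·M/(N_A·ρ) = 4 × 125.9 / (6.022 × 10²³ × 3.160 g/cm³) = 2.646 × 10^-22 cm³.
a = (2.646 × 10^-22)^(1/3) = 6.420 × 10^-8 cm = 642 pm.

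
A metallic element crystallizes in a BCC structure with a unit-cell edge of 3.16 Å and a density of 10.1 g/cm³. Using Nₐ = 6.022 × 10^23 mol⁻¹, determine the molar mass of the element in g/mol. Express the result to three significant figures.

96.0 g/mol

A BCC cell has Z = 2 atoms; a = 3.160 × 10^-8 cm.
M = ρ·N_A·a³/Z = 10.1 × 6.022 × 10²³ × 3.155 × 10^-23 / 2 = 96.0 g/mol.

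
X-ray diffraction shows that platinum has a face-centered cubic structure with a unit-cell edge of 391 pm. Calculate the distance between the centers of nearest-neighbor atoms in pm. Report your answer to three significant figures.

276 pm

In an FCC structure, atoms touch along the face diagonal, so √2·a = 4r; the nearest-neighbor distance equals 2r = 0.7071·a.
d = 0.7071 × 391 = 276 pm.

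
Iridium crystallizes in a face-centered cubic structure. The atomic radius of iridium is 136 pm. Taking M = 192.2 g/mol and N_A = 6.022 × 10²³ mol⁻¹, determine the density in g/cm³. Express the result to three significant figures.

22.4 g/cm³

In an FCC lattice, atoms touch along the face diagonal, so √2·a = 4r, giving a = 384.7 pm = 3.847 × 10^-8 cm.
With Z = 4, ρ = Z·M/(N_A·a³) = 4 × 192.2 / (6.022 × 10²³ × 5.692 × 10^-23) = 22.43 g/cm³.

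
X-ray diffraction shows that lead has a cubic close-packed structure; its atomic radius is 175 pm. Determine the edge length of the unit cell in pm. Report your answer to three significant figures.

495 pm

In an FCC lattice, atoms touch along the face diagonal, so √2·a = 4r.
a = 4r/√2 = 4 × 175 / 1.4142 = 495 pm.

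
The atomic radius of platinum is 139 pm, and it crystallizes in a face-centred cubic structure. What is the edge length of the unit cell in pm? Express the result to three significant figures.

In an FCC lattice, atoms touch along the face diagonal, so √2·a = 4r.
a = 4r/√2 = 4 × 139 / 1.4142 = 393 pm.

393 pm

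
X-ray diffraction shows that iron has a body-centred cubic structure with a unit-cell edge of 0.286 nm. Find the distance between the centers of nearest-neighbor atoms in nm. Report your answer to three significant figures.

0.248 nm

In a BCC structure, atoms touch along the body diagonal, so √3·a = 4r; the nearest-neighbor distance equals 2r = 0.8660·a.
d = 0.8660 × 0.286 = 0.248 nm.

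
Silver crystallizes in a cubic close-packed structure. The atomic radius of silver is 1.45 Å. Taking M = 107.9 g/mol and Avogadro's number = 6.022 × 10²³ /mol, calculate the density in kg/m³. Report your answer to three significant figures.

10400 kg/m³

In an FCC lattice, atoms touch along the face diagonal, so √2·a = 4r, giving a = 4.101 Å = 4.101 × 10^-8 cm.
With Z = 4, ρ = Z·M/(N_A·a³) = 4 × 107.9 / (6.022 × 10²³ × 6.898 × 10^-23) = 10.39 g/cm³ = 10400 kg/m³.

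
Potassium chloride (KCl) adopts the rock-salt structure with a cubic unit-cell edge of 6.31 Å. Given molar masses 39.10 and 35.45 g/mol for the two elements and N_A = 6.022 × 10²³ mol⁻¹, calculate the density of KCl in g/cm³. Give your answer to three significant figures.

1.97 g/cm³

The rock-salt structure contains Z = 4 formula units per cell; M(KCl) = 39.10 + 35.45 = 74.55 g/mol.
a³ = (6.310 × 10^-8 cm)³ = 2.512 × 10^-22 cm³.
ρ = 4 × 74.55 / (6.022 × 10²³ × 2.512 × 10^-22) = 1.971 g/cm³.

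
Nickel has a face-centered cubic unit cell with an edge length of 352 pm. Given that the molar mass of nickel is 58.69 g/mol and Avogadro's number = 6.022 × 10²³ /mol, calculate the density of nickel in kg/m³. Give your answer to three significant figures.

An FCC unit cell contains Z = 4 atoms.
Cell volume: a³ = (352 pm)³ = (3.520 × 10^-8 cm)³ = 4.361 × 10^-23 cm³.
ρ = Z·M/(N_A·a³) = 4 × 58.69 / (6.022 × 10²³ × 4.361 × 10^-23) = 8.938 g/cm³ = 8940 kg/m³.

8940 kg/m³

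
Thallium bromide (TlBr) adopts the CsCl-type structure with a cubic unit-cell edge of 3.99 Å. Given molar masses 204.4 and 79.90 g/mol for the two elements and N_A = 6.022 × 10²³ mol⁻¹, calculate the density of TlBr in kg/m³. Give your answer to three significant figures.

7430 kg/m³

The CsCl-type structure contains Z = 1 formula unit per cell; M(TlBr) = 204.4 + 79.90 = 284.3 g/mol.
a³ = (3.990 × 10^-8 cm)³ = 6.352 × 10^-23 cm³.
ρ = 1 × 284.3 / (6.022 × 10²³ × 6.352 × 10^-23) = 7.432 g/cm³ = 7430 kg/m³.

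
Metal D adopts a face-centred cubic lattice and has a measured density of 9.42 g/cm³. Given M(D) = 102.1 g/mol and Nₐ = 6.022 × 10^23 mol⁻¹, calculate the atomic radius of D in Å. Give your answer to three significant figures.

For an FCC cell (Z = 4), a³ = Z·M/(N_A·ρ) = 4 × 102.1 / (6.022 × 10²³ × 9.420) = 7.199 × 10^-23 cm³, so a = 4.160 × 10^-8 cm = 4.160 Å.
Atoms touch along the face diagonal, so √2·a = 4r, so r = 0.3536 × a = 1.47 Å.

1.47 Å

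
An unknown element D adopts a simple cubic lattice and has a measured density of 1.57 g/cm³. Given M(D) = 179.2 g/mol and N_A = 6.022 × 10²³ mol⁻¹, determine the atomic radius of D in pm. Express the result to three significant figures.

For a simple cubic cell (Z = 1), a³ = Z·M/(N_A·ρ) = 1 × 179.2 / (6.022 × 10²³ × 1.570) = 1.895 × 10^-22 cm³, so a = 5.744 × 10^-8 cm = 574.4 pm.
Atoms touch along the cell edge, so a = 2r, so r = 0.5000 × a = 287 pm.

287 pm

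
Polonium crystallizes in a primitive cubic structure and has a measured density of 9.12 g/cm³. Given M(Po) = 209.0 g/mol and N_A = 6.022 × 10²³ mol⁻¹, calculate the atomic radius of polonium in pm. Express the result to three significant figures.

For a simple cubic cell (Z = 1), a³ = Z·M/(N_A·ρ) = 1 × 209.0 / (6.022 × 10²³ × 9.120) = 3.805 × 10^-23 cm³, so a = 3.364 × 10^-8 cm = 336.4 pm.
Atoms touch along the cell edge, so a = 2r, so r = 0.5000 × a = 168 pm.

168 pm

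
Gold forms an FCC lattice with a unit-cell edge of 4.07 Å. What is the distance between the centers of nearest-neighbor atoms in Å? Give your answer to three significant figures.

In an FCC structure, atoms touch along the face diagonal, so √2·a = 4r; the nearest-neighbor distance equals 2r = 0.7071·a.
d = 0.7071 × 4.07 = 2.88 Å.

2.88 Å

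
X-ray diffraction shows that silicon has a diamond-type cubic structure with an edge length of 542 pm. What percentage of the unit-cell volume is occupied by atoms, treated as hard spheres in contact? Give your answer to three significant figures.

In a diamond cubic lattice nearest neighbors lie along the body diagonal with √3·a = 8r, so r = 0.2165a = 117.3 pm.
Packing fraction = Z·(4/3)πr³ / a³ = 8 × (4/3)π × (117.3)³ / (542)³ = 0.3401 = 34.0%.

34.0%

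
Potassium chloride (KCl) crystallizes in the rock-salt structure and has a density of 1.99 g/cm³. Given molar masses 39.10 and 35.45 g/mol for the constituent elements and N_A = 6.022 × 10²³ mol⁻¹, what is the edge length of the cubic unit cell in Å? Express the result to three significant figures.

6.29 Å

M(KCl) = 74.55 g/mol; Z = 4 formula units per cell.
a³ = Z·M/(N_A·ρ) = 4 × 74.55 / (6.022 × 10²³ × 1.99) = 2.488 × 10^-22 cm³, so a = 6.290 × 10^-8 cm = 6.29 Å.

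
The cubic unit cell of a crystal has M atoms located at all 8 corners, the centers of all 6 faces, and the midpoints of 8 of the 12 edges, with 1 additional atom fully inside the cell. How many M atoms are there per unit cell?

Corner atoms are shared by 8 cells (1/8 each), face atoms by 2 (1/2 each), edge atoms by 4 (1/4 each), interior atoms are unshared.
Net atoms = 8 × 1/8 + 6 × 1/2 + 8 × 1/4 + 1 = 1 + 3 + 2 + 1 = 7.

7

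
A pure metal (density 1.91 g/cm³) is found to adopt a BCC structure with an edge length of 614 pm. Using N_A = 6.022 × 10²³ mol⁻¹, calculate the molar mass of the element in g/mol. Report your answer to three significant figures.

A BCC cell has Z = 2 atoms; a = 6.140 × 10^-8 cm.
M = ρ·N_A·a³/Z = 1.91 × 6.022 × 10²³ × 2.315 × 10^-22 / 2 = 133 g/mol.

133 g/mol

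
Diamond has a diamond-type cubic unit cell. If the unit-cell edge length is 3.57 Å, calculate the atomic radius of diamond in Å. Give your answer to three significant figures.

In a diamond cubic lattice, nearest neighbors lie along the body diagonal with √3·a = 8r.
r = √3·a/8 = 1.7321 × 3.57 / 8 = 0.773 Å.

0.773 Å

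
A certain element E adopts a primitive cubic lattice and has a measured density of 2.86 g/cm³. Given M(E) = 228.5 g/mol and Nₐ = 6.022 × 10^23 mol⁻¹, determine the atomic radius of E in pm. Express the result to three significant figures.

For a simple cubic cell (Z = 1), a³ = Z·M/(N_A·ρ) = 1 × 228.5 / (6.022 × 10²³ × 2.860) = 1.327 × 10^-22 cm³, so a = 5.100 × 10^-8 cm = 510.0 pm.
Atoms touch along the cell edge, so a = 2r, so r = 0.5000 × a = 255 pm.

255 pm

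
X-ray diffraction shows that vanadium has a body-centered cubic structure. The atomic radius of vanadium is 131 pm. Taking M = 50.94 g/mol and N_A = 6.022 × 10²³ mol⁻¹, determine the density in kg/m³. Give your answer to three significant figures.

In a BCC lattice, atoms touch along the body diagonal, so √3·a = 4r, giving a = 302.5 pm = 3.025 × 10^-8 cm.
With Z = 2, ρ = Z·M/(N_A·a³) = 2 × 50.94 / (6.022 × 10²³ × 2.769 × 10^-23) = 6.110 g/cm³ = 6110 kg/m³.

6110 kg/m³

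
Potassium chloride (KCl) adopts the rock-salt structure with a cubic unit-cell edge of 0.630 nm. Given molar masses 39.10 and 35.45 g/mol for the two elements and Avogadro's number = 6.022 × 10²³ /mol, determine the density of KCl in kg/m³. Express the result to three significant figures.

1980 kg/m³

The rock-salt structure contains Z = 4 formula units per cell; M(KCl) = 39.10 + 35.45 = 74.55 g/mol.
a³ = (6.300 × 10^-8 cm)³ = 2.500 × 10^-22 cm³.
ρ = 4 × 74.55 / (6.022 × 10²³ × 2.500 × 10^-22) = 1.980 g/cm³ = 1980 kg/m³.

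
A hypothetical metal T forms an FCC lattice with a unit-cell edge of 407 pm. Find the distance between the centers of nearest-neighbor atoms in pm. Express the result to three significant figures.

In an FCC structure, atoms touch along the face diagonal, so √2·a = 4r; the nearest-neighbor distance equals 2r = 0.7071·a.
d = 0.7071 × 407 = 288 pm.

288 pm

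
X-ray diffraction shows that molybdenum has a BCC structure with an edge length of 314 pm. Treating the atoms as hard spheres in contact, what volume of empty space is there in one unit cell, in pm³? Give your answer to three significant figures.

9.90 × 10^6 pm³

In a BCC lattice atoms touch along the body diagonal, so √3·a = 4r, so r = 0.4330a = 136.0 pm.
V_cell = a³ = 3.096 × 10^7 pm³; V_atoms = 2 × (4/3)πr³ = 2.106 × 10^7 pm³.
Empty space = 3.096 × 10^7 − 2.106 × 10^7 = 9.90 × 10^6 pm³.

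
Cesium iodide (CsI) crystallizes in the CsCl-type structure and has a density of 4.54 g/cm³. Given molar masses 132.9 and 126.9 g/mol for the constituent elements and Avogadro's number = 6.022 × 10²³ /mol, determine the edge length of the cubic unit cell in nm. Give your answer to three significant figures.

0.456 nm

M(CsI) = 259.8 g/mol; Z = 1 formula unit per cell.
a³ = Z·M/(N_A·ρ) = 1 × 259.8 / (6.022 × 10²³ × 4.54) = 9.503 × 10^-23 cm³, so a = 4.563 × 10^-8 cm = 0.456 nm.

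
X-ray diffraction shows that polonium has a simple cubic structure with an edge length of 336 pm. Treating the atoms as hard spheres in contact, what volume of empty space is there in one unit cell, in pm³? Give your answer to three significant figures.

In a simple cubic lattice atoms touch along the cell edge, so a = 2r, so r = 0.5000a = 168.0 pm.
V_cell = a³ = 3.793 × 10^7 pm³; V_atoms = 1 × (4/3)πr³ = 1.986 × 10^7 pm³.
Empty space = 3.793 × 10^7 − 1.986 × 10^7 = 1.81 × 10^7 pm³.

1.81 × 10^7 pm³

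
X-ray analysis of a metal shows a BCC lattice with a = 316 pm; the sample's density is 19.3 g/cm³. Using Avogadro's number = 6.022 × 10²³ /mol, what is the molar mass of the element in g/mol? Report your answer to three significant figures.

183 g/mol

A BCC cell has Z = 2 atoms; a = 3.160 × 10^-8 cm.
M = ρ·N_A·a³/Z = 19.3 × 6.022 × 10²³ × 3.155 × 10^-23 / 2 = 183 g/mol.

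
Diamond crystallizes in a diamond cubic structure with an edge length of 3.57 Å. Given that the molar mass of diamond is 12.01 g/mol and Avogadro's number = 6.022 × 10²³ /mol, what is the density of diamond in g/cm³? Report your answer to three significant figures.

A diamond cubic unit cell contains Z = 8 atoms.
Cell volume: a³ = (3.57 Å)³ = (3.570 × 10^-8 cm)³ = 4.550 × 10^-23 cm³.
ρ = Z·M/(N_A·a³) = 8 × 12.01 / (6.022 × 10²³ × 4.550 × 10^-23) = 3.507 g/cm³.

3.51 g/cm³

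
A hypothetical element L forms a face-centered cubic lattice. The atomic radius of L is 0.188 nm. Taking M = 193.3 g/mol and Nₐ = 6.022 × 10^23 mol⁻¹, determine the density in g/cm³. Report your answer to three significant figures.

In an FCC lattice, atoms touch along the face diagonal, so √2·a = 4r, giving a = 0.5317 nm = 5.317 × 10^-8 cm.
With Z = 4, ρ = Z·M/(N_A·a³) = 4 × 193.3 / (6.022 × 10²³ × 1.504 × 10^-22) = 8.540 g/cm³.

8.54 g/cm³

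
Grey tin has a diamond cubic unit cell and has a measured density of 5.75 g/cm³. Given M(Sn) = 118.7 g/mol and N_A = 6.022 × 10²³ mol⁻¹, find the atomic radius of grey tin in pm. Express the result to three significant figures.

For a diamond cubic cell (Z = 8), a³ = Z·M/(N_A·ρ) = 8 × 118.7 / (6.022 × 10²³ × 5.750) = 2.742 × 10^-22 cm³, so a = 6.497 × 10^-8 cm = 649.7 pm.
Nearest neighbors lie along the body diagonal with √3·a = 8r, so r = 0.2165 × a = 141 pm.

141 pm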